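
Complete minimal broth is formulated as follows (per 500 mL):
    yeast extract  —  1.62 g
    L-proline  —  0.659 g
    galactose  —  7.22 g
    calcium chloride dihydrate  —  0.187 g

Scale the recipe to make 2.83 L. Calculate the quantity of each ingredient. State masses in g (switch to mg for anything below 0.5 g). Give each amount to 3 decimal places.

Ratio of target to recipe volume: 2830 / 500 = 5.66.
yeast extract: 1.62 g × (2830 mL / 500 mL) = 9.169 g
L-proline: 0.659 g × (2830 mL / 500 mL) = 3.730 g
galactose: 7.22 g × (2830 mL / 500 mL) = 40.865 g
calcium chloride dihydrate: 0.187 g × (2830 mL / 500 mL) = 1.058 g

yeast extract 9.169 g; L-proline 3.730 g; galactose 40.865 g; calcium chloride dihydrate 1.058 g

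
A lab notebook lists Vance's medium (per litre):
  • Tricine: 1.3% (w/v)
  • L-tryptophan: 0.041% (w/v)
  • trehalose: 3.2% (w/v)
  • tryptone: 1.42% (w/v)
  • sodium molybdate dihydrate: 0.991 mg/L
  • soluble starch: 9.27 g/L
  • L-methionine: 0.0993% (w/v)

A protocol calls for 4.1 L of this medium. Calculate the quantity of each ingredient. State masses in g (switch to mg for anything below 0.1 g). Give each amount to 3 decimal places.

Scale factor relative to 1 L: 4.1.
Tricine: 1.3% w/v = 13 g/L → 13 × 4.1 L = 53.300 g
L-tryptophan: 0.041% w/v = 0.41 g/L → 0.41 × 4.1 L = 1.681 g
trehalose: 3.2% w/v = 32 g/L → 32 × 4.1 L = 131.200 g
tryptone: 1.42% w/v = 14.2 g/L → 14.2 × 4.1 L = 58.220 g
sodium molybdate dihydrate: 0.991 mg/L × 4.1 L = 4.063 mg
soluble starch: 9.27 g/L × 4.1 L = 38.007 g
L-methionine: 0.0993% w/v = 0.993 g/L → 0.993 × 4.1 L = 4.071 g

Tricine 53.300 g; L-tryptophan 1.681 g; trehalose 131.200 g; tryptone 58.220 g; sodium molybdate dihydrate 4.063 mg; soluble starch 38.007 g; L-methionine 4.071 g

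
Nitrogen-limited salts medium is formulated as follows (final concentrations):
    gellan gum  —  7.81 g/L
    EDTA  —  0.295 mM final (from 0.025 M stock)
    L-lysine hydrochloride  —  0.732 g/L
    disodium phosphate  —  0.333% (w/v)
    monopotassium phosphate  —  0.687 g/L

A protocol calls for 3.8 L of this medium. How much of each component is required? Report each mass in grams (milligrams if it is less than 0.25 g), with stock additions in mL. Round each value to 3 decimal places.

Working volume: 3.8 L.
gellan gum: 7.81 g/L × 3.8 L = 29.678 g
EDTA: V = C2·V2/C1 = 0.295 mM × 3800 mL ÷ 25 mM = 44.840 mL
L-lysine hydrochloride: 0.732 g/L × 3.8 L = 2.782 g
disodium phosphate: 0.333% w/v = 3.33 g/L → 3.33 × 3.8 L = 12.654 g
monopotassium phosphate: 0.687 g/L × 3.8 L = 2.611 g

gellan gum 29.678 g; EDTA 44.840 mL; L-lysine hydrochloride 2.782 g; disodium phosphate 12.654 g; monopotassium phosphate 2.611 g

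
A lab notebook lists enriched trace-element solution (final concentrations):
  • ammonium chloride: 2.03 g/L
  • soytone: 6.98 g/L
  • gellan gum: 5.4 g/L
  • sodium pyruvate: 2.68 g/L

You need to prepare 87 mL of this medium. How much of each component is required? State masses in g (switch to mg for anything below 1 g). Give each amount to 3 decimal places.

ammonium chloride 176.610 mg; soytone 607.260 mg; gellan gum 469.800 mg; sodium pyruvate 233.160 mg

Scale factor relative to 1 L: 0.087.
ammonium chloride: 2.03 g/L × 0.087 L = 0.17661 g = 176.610 mg
soytone: 6.98 g/L × 0.087 L = 0.60726 g = 607.260 mg
gellan gum: 5.4 g/L × 0.087 L = 0.4698 g = 469.800 mg
sodium pyruvate: 2.68 g/L × 0.087 L = 0.23316 g = 233.160 mg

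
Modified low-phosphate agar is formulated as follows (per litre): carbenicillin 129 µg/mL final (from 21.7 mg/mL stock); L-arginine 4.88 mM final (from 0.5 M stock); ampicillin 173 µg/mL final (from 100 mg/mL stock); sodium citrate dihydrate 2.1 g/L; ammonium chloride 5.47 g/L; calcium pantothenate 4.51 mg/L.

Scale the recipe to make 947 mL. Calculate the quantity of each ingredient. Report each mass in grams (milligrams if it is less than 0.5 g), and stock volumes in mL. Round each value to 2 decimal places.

Target volume = 947 mL = 0.947 L.
carbenicillin: dilute stock: 129 µg/mL × 947 mL ÷ 21700 µg/mL = 5.63 mL
L-arginine: V = C2·V2/C1 = 4.88 mM × 947 mL ÷ 500 mM = 9.24 mL
ampicillin: V = C2·V2/C1 = 173 µg/mL × 947 mL ÷ 100000 µg/mL = 1.64 mL
sodium citrate dihydrate: 2.1 g/L × 0.947 L = 1.99 g
ammonium chloride: 5.47 g/L × 0.947 L = 5.18 g
calcium pantothenate: 4.51 mg/L × 0.947 L = 4.27 mg

carbenicillin 5.63 mL; L-arginine 9.24 mL; ampicillin 1.64 mL; sodium citrate dihydrate 1.99 g; ammonium chloride 5.18 g; calcium pantothenate 4.27 mg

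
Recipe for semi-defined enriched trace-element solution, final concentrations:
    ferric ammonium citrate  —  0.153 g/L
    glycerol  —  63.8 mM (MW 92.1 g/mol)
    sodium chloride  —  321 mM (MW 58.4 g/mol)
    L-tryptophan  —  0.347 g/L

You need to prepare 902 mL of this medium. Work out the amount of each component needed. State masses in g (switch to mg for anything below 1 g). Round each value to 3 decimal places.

Scale factor relative to 1 L: 0.902.
ferric ammonium citrate: 0.153 g/L × 0.902 L = 0.138006 g = 138.006 mg
glycerol: 63.8 mmol/L × 92.1 g/mol × 0.902 L ÷ 1000 = 5.300 g
sodium chloride: 321 mmol/L × 58.4 g/mol × 0.902 L ÷ 1000 = 16.909 g
L-tryptophan: 0.347 g/L × 0.902 L = 0.312994 g = 312.994 mg

ferric ammonium citrate 138.006 mg; glycerol 5.300 g; sodium chloride 16.909 g; L-tryptophan 312.994 mg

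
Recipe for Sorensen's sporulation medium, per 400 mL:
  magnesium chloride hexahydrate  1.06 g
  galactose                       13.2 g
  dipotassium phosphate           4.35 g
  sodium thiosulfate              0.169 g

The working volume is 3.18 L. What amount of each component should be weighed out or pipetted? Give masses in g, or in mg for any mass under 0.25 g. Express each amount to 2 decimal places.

magnesium chloride hexahydrate 8.43 g; galactose 104.94 g; dipotassium phosphate 34.58 g; sodium thiosulfate 1.34 g

Scale factor = 3180 mL / 400 mL = 7.95.
magnesium chloride hexahydrate: 1.06 g × (3180 mL / 400 mL) = 8.43 g
galactose: 13.2 g × (3180 mL / 400 mL) = 104.94 g
dipotassium phosphate: 4.35 g × (3180 mL / 400 mL) = 34.58 g
sodium thiosulfate: 0.169 g × (3180 mL / 400 mL) = 1.34 g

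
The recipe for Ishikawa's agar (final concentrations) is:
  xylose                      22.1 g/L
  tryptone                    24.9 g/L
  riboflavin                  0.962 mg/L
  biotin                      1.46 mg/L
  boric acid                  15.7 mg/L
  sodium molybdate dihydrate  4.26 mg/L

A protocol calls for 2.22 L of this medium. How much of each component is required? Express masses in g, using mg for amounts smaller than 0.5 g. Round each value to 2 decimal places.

Working volume: 2.22 L.
xylose: 22.1 g/L × 2.22 L = 49.06 g
tryptone: 24.9 g/L × 2.22 L = 55.28 g
riboflavin: 0.962 mg/L × 2.22 L = 2.14 mg
biotin: 1.46 mg/L × 2.22 L = 3.24 mg
boric acid: 15.7 mg/L × 2.22 L = 34.85 mg
sodium molybdate dihydrate: 4.26 mg/L × 2.22 L = 9.46 mg

xylose 49.06 g; tryptone 55.28 g; riboflavin 2.14 mg; biotin 3.24 mg; boric acid 34.85 mg; sodium molybdate dihydrate 9.46 mg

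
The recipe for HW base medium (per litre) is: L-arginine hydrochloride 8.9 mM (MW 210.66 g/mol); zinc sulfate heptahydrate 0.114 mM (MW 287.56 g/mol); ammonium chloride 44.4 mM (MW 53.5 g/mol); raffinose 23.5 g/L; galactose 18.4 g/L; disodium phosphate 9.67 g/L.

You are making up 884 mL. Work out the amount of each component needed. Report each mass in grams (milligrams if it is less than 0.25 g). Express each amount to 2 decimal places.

Target volume = 884 mL = 0.884 L.
L-arginine hydrochloride: 8.9 mmol/L × 210.66 g/mol × 0.884 L ÷ 1000 = 1.66 g
zinc sulfate heptahydrate: 0.114 mmol/L × 287.56 mg/mmol × 0.884 L = 28.98 mg
ammonium chloride: 44.4 mmol/L × 53.5 g/mol × 0.884 L ÷ 1000 = 2.10 g
raffinose: 23.5 g/L × 0.884 L = 20.77 g
galactose: 18.4 g/L × 0.884 L = 16.27 g
disodium phosphate: 9.67 g/L × 0.884 L = 8.55 g

L-arginine hydrochloride 1.66 g; zinc sulfate heptahydrate 28.98 mg; ammonium chloride 2.10 g; raffinose 20.77 g; galactose 16.27 g; disodium phosphate 8.55 g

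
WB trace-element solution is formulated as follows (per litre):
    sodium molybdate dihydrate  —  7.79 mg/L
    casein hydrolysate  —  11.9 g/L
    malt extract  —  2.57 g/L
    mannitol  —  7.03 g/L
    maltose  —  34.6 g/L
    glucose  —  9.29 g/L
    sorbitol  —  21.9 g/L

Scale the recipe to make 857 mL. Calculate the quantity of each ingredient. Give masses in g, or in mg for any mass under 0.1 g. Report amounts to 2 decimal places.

sodium molybdate dihydrate 6.68 mg; casein hydrolysate 10.20 g; malt extract 2.20 g; mannitol 6.02 g; maltose 29.65 g; glucose 7.96 g; sorbitol 18.77 g

Working volume: 857 mL = 0.857 L.
sodium molybdate dihydrate: 7.79 mg/L × 0.857 L = 6.68 mg
casein hydrolysate: 11.9 g/L × 0.857 L = 10.20 g
malt extract: 2.57 g/L × 0.857 L = 2.20 g
mannitol: 7.03 g/L × 0.857 L = 6.02 g
maltose: 34.6 g/L × 0.857 L = 29.65 g
glucose: 9.29 g/L × 0.857 L = 7.96 g
sorbitol: 21.9 g/L × 0.857 L = 18.77 g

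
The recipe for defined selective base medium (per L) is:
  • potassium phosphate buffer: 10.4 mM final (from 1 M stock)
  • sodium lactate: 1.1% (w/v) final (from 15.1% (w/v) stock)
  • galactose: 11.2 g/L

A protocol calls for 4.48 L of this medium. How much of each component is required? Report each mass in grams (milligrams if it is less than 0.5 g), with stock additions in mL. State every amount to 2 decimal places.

potassium phosphate buffer 46.59 mL; sodium lactate 326.36 mL; galactose 50.18 g

Scale factor relative to 1 L: 4.48.
potassium phosphate buffer: dilute stock: 10.4 mM × 4480 mL ÷ 1000 mM = 46.59 mL
sodium lactate: C1V1 = C2V2 → 1.1% ÷ 15.1% × 4480 mL = 326.36 mL
galactose: 11.2 g/L × 4.48 L = 50.18 g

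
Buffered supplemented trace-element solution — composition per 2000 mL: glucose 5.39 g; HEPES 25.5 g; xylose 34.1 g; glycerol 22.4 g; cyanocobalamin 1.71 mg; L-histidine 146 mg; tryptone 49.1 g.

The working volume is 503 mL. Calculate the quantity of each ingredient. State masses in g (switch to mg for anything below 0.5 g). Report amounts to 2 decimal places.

glucose 1.36 g; HEPES 6.41 g; xylose 8.58 g; glycerol 5.63 g; cyanocobalamin 0.43 mg; L-histidine 36.72 mg; tryptone 12.35 g

Scale factor = 503 mL / 2000 mL = 0.2515.
glucose: 5.39 g × (503 mL / 2000 mL) = 1.36 g
HEPES: 25.5 g × (503 mL / 2000 mL) = 6.41 g
xylose: 34.1 g × (503 mL / 2000 mL) = 8.58 g
glycerol: 22.4 g × (503 mL / 2000 mL) = 5.63 g
cyanocobalamin: 1.71 mg × (503 mL / 2000 mL) = 0.43 mg
L-histidine: 146 mg × (503 mL / 2000 mL) = 36.72 mg
tryptone: 49.1 g × (503 mL / 2000 mL) = 12.35 g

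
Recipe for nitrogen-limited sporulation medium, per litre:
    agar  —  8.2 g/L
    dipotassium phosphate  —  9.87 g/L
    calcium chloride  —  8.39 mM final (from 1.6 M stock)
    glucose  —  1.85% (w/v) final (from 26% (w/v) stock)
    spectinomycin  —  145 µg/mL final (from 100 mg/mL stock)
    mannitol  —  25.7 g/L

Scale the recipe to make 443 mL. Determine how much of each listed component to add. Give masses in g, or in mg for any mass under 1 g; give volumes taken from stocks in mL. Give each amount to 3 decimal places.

agar 3.633 g; dipotassium phosphate 4.372 g; calcium chloride 2.323 mL; glucose 31.521 mL; spectinomycin 0.642 mL; mannitol 11.385 g

Target volume = 443 mL = 0.443 L.
agar: 8.2 g/L × 0.443 L = 3.633 g
dipotassium phosphate: 9.87 g/L × 0.443 L = 4.372 g
calcium chloride: C1V1 = C2V2 → 8.39 mM × 443 mL ÷ 1600 mM = 2.323 mL
glucose: V = C2·V2/C1 = 1.85% ÷ 26% × 443 mL = 31.521 mL
spectinomycin: C1V1 = C2V2 → 145 µg/mL × 443 mL ÷ 100000 µg/mL = 0.642 mL
mannitol: 25.7 g/L × 0.443 L = 11.385 g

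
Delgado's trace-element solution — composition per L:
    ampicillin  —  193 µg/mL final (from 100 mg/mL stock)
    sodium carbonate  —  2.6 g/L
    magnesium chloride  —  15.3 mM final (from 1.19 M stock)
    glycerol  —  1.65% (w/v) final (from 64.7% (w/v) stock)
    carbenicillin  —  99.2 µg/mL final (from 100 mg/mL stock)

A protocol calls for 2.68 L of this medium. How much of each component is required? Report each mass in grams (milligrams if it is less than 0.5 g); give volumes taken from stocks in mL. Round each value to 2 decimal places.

Working volume: 2.68 L.
ampicillin: V = C2·V2/C1 = 193 µg/mL × 2680 mL ÷ 100000 µg/mL = 5.17 mL
sodium carbonate: 2.6 g/L × 2.68 L = 6.97 g
magnesium chloride: C1V1 = C2V2 → 15.3 mM × 2680 mL ÷ 1190 mM = 34.46 mL
glycerol: dilute stock: 1.65% ÷ 64.7% × 2680 mL = 68.35 mL
carbenicillin: dilute stock: 99.2 µg/mL × 2680 mL ÷ 100000 µg/mL = 2.66 mL

ampicillin 5.17 mL; sodium carbonate 6.97 g; magnesium chloride 34.46 mL; glycerol 68.35 mL; carbenicillin 2.66 mL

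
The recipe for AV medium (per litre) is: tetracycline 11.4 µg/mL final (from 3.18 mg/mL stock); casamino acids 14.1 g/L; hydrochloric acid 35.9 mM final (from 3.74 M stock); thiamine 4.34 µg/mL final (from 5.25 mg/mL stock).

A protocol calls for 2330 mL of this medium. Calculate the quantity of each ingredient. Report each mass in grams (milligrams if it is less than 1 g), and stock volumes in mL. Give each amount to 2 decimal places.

Working volume: 2330 mL = 2.33 L.
tetracycline: dilute stock: 11.4 µg/mL × 2330 mL ÷ 3180 µg/mL = 8.35 mL
casamino acids: 14.1 g/L × 2.33 L = 32.85 g
hydrochloric acid: dilute stock: 35.9 mM × 2330 mL ÷ 3740 mM = 22.37 mL
thiamine: dilute stock: 4.34 µg/mL × 2330 mL ÷ 5250 µg/mL = 1.93 mL

tetracycline 8.35 mL; casamino acids 32.85 g; hydrochloric acid 22.37 mL; thiamine 1.93 mL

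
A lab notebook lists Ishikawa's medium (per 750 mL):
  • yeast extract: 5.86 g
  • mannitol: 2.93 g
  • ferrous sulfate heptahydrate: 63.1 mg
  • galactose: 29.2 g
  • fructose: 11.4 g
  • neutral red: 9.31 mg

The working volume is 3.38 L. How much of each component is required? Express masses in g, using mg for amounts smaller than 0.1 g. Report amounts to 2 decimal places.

yeast extract 26.41 g; mannitol 13.20 g; ferrous sulfate heptahydrate 0.28 g; galactose 131.59 g; fructose 51.38 g; neutral red 41.96 mg

Ratio of target to recipe volume: 3380 / 750 = 4.50667.
yeast extract: 5.86 g × (3380 mL / 750 mL) = 26.41 g
mannitol: 2.93 g × (3380 mL / 750 mL) = 13.20 g
ferrous sulfate heptahydrate: 63.1 mg × (3380 mL / 750 mL) = 284.371 mg = 0.28 g
galactose: 29.2 g × (3380 mL / 750 mL) = 131.59 g
fructose: 11.4 g × (3380 mL / 750 mL) = 51.38 g
neutral red: 9.31 mg × (3380 mL / 750 mL) = 41.96 mg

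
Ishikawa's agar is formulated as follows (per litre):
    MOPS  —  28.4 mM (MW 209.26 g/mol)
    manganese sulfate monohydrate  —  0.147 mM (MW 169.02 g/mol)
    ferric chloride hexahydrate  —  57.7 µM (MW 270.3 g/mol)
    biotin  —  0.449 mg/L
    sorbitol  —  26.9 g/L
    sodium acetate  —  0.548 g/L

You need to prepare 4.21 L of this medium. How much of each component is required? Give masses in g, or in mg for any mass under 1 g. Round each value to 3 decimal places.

Working volume: 4.21 L.
MOPS: 28.4 mmol/L × 209.26 g/mol × 4.21 L ÷ 1000 = 25.020 g
manganese sulfate monohydrate: 0.147 mmol/L × 169.02 mg/mmol × 4.21 L = 104.601 mg
ferric chloride hexahydrate: 57.7 µmol/L × 270.3 g/mol × 4.21 L ÷ 1000 = 65.660 mg
biotin: 0.449 mg/L × 4.21 L = 1.890 mg
sorbitol: 26.9 g/L × 4.21 L = 113.249 g
sodium acetate: 0.548 g/L × 4.21 L = 2.307 g

MOPS 25.020 g; manganese sulfate monohydrate 104.601 mg; ferric chloride hexahydrate 65.660 mg; biotin 1.890 mg; sorbitol 113.249 g; sodium acetate 2.307 g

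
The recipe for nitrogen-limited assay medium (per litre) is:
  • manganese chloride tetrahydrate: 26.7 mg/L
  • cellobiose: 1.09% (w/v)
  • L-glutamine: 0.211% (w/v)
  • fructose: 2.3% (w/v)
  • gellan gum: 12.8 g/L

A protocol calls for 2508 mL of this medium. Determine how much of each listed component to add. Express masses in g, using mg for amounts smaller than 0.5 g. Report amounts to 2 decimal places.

manganese chloride tetrahydrate 66.96 mg; cellobiose 27.34 g; L-glutamine 5.29 g; fructose 57.68 g; gellan gum 32.10 g

Scale factor relative to 1 L: 2.508.
manganese chloride tetrahydrate: 26.7 mg/L × 2.508 L = 66.96 mg
cellobiose: 1.09 g per 100 mL × 2508 mL ÷ 100 = 27.34 g
L-glutamine: 0.211 g per 100 mL × 2508 mL ÷ 100 = 5.29 g
fructose: 2.3% w/v = 23 g/L → 23 × 2.508 L = 57.68 g
gellan gum: 12.8 g/L × 2.508 L = 32.10 g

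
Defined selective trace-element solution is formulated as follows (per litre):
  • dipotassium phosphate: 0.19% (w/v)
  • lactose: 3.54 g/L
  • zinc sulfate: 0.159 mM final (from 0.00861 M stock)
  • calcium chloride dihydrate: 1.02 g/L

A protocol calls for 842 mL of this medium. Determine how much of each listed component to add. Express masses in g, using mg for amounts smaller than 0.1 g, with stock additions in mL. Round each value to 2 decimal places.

Working volume: 842 mL = 0.842 L.
dipotassium phosphate: 0.19 g per 100 mL × 842 mL ÷ 100 = 1.60 g
lactose: 3.54 g/L × 0.842 L = 2.98 g
zinc sulfate: dilute stock: 0.159 mM × 842 mL ÷ 8.61 mM = 15.55 mL
calcium chloride dihydrate: 1.02 g/L × 0.842 L = 0.86 g

dipotassium phosphate 1.60 g; lactose 2.98 g; zinc sulfate 15.55 mL; calcium chloride dihydrate 0.86 g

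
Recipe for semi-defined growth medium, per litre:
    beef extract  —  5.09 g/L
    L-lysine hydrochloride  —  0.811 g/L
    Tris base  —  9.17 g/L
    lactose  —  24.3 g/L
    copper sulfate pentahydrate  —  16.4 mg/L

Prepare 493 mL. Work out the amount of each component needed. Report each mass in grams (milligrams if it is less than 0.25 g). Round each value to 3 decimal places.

beef extract 2.509 g; L-lysine hydrochloride 0.400 g; Tris base 4.521 g; lactose 11.980 g; copper sulfate pentahydrate 8.085 mg

Scale factor relative to 1 L: 0.493.
beef extract: 5.09 g/L × 0.493 L = 2.509 g
L-lysine hydrochloride: 0.811 g/L × 0.493 L = 0.400 g
Tris base: 9.17 g/L × 0.493 L = 4.521 g
lactose: 24.3 g/L × 0.493 L = 11.980 g
copper sulfate pentahydrate: 16.4 mg/L × 0.493 L = 8.085 mg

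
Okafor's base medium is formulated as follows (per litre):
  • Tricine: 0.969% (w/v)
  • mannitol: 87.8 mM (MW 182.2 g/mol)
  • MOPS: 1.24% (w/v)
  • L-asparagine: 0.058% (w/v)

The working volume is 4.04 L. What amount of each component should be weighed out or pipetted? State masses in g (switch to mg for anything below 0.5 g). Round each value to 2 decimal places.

Tricine 39.15 g; mannitol 64.63 g; MOPS 50.10 g; L-asparagine 2.34 g

Working volume: 4.04 L.
Tricine: 0.969 g per 100 mL × 4040 mL ÷ 100 = 39.15 g
mannitol: 87.8 mmol/L × 182.2 g/mol × 4.04 L ÷ 1000 = 64.63 g
MOPS: 1.24 g per 100 mL × 4040 mL ÷ 100 = 50.10 g
L-asparagine: 0.058 g per 100 mL × 4040 mL ÷ 100 = 2.34 g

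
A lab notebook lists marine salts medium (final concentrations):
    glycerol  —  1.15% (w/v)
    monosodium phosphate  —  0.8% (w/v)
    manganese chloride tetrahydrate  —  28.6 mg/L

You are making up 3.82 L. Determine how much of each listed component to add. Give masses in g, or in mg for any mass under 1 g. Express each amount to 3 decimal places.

glycerol 43.930 g; monosodium phosphate 30.560 g; manganese chloride tetrahydrate 109.252 mg

Working volume: 3.82 L.
glycerol: 1.15% w/v = 11.5 g/L → 11.5 × 3.82 L = 43.930 g
monosodium phosphate: 0.8 g per 100 mL × 3820 mL ÷ 100 = 30.560 g
manganese chloride tetrahydrate: 28.6 mg/L × 3.82 L = 109.252 mg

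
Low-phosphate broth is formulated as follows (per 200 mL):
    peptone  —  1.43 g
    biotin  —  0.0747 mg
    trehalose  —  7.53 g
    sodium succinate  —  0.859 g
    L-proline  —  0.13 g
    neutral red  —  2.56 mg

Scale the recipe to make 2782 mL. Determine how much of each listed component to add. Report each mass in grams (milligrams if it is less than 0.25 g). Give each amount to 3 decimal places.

Scale factor = 2782 mL / 200 mL = 13.91.
peptone: 1.43 g × (2782 mL / 200 mL) = 19.891 g
biotin: 0.0747 mg × (2782 mL / 200 mL) = 1.039 mg
trehalose: 7.53 g × (2782 mL / 200 mL) = 104.742 g
sodium succinate: 0.859 g × (2782 mL / 200 mL) = 11.949 g
L-proline: 0.13 g × (2782 mL / 200 mL) = 1.808 g
neutral red: 2.56 mg × (2782 mL / 200 mL) = 35.610 mg

peptone 19.891 g; biotin 1.039 mg; trehalose 104.742 g; sodium succinate 11.949 g; L-proline 1.808 g; neutral red 35.610 mg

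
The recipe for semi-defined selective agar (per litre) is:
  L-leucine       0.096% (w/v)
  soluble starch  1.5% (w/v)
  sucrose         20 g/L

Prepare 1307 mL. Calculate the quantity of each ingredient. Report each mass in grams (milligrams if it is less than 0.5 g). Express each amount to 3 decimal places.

Target volume = 1307 mL = 1.307 L.
L-leucine: 0.096% w/v = 0.96 g/L → 0.96 × 1.307 L = 1.255 g
soluble starch: 1.5 g per 100 mL × 1307 mL ÷ 100 = 19.605 g
sucrose: 20 g/L × 1.307 L = 26.140 g

L-leucine 1.255 g; soluble starch 19.605 g; sucrose 26.140 g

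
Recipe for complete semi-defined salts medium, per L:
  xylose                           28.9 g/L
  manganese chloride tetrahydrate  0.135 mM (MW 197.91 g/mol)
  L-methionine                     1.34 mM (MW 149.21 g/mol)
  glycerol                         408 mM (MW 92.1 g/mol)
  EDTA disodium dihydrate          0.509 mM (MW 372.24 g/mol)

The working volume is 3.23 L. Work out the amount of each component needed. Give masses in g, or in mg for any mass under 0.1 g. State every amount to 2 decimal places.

Working volume: 3.23 L.
xylose: 28.9 g/L × 3.23 L = 93.35 g
manganese chloride tetrahydrate: 0.135 mmol/L × 197.91 mg/mmol × 3.23 L = 86.30 mg
L-methionine: 1.34 mmol/L × 149.21 g/mol × 3.23 L ÷ 1000 = 0.65 g
glycerol: 408 mmol/L × 92.1 g/mol × 3.23 L ÷ 1000 = 121.37 g
EDTA disodium dihydrate: 0.509 mmol/L × 372.24 g/mol × 3.23 L ÷ 1000 = 0.61 g

xylose 93.35 g; manganese chloride tetrahydrate 86.30 mg; L-methionine 0.65 g; glycerol 121.37 g; EDTA disodium dihydrate 0.61 g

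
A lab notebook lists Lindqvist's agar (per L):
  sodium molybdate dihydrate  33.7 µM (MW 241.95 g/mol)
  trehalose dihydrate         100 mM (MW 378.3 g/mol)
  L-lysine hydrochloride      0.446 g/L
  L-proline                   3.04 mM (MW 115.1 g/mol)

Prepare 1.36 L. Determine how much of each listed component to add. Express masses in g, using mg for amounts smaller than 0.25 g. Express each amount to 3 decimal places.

Scale factor relative to 1 L: 1.36.
sodium molybdate dihydrate: 33.7 µmol/L × 241.95 g/mol × 1.36 L ÷ 1000 = 11.089 mg
trehalose dihydrate: 100 mmol/L × 378.3 g/mol × 1.36 L ÷ 1000 = 51.449 g
L-lysine hydrochloride: 0.446 g/L × 1.36 L = 0.607 g
L-proline: 3.04 mmol/L × 115.1 g/mol × 1.36 L ÷ 1000 = 0.476 g

sodium molybdate dihydrate 11.089 mg; trehalose dihydrate 51.449 g; L-lysine hydrochloride 0.607 g; L-proline 0.476 g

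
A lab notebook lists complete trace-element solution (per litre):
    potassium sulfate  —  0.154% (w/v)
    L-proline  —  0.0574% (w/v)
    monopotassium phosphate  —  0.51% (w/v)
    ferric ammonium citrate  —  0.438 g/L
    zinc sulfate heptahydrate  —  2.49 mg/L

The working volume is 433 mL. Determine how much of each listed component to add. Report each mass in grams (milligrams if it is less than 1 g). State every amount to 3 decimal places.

Target volume = 433 mL = 0.433 L.
potassium sulfate: 0.154 g per 100 mL × 433 mL ÷ 100 = 0.66682 g = 666.820 mg
L-proline: 0.0574 g per 100 mL × 433 mL ÷ 100 = 0.248542 g = 248.542 mg
monopotassium phosphate: 0.51 g per 100 mL × 433 mL ÷ 100 = 2.208 g
ferric ammonium citrate: 0.438 g/L × 0.433 L = 0.189654 g = 189.654 mg
zinc sulfate heptahydrate: 2.49 mg/L × 0.433 L = 1.078 mg

potassium sulfate 666.820 mg; L-proline 248.542 mg; monopotassium phosphate 2.208 g; ferric ammonium citrate 189.654 mg; zinc sulfate heptahydrate 1.078 mg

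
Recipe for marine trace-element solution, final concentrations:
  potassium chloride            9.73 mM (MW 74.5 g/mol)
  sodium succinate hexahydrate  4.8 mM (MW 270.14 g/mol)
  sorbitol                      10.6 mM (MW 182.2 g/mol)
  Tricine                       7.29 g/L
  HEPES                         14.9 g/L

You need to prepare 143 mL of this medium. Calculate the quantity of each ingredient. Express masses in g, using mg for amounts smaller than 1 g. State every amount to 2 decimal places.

potassium chloride 103.66 mg; sodium succinate hexahydrate 185.42 mg; sorbitol 276.18 mg; Tricine 1.04 g; HEPES 2.13 g

Working volume: 143 mL = 0.143 L.
potassium chloride: 9.73 mmol/L × 74.5 mg/mmol × 0.143 L = 103.66 mg
sodium succinate hexahydrate: 4.8 mmol/L × 270.14 mg/mmol × 0.143 L = 185.42 mg
sorbitol: 10.6 mmol/L × 182.2 mg/mmol × 0.143 L = 276.18 mg
Tricine: 7.29 g/L × 0.143 L = 1.04 g
HEPES: 14.9 g/L × 0.143 L = 2.13 g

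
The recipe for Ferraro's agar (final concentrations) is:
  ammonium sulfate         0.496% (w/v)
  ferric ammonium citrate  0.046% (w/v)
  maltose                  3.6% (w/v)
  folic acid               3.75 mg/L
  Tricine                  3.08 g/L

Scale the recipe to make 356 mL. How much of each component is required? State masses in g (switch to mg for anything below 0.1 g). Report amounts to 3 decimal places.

Target volume = 356 mL = 0.356 L.
ammonium sulfate: 0.496 g per 100 mL × 356 mL ÷ 100 = 1.766 g
ferric ammonium citrate: 0.046% w/v = 0.46 g/L → 0.46 × 0.356 L = 0.164 g
maltose: 3.6 g per 100 mL × 356 mL ÷ 100 = 12.816 g
folic acid: 3.75 mg/L × 0.356 L = 1.335 mg
Tricine: 3.08 g/L × 0.356 L = 1.096 g

ammonium sulfate 1.766 g; ferric ammonium citrate 0.164 g; maltose 12.816 g; folic acid 1.335 mg; Tricine 1.096 g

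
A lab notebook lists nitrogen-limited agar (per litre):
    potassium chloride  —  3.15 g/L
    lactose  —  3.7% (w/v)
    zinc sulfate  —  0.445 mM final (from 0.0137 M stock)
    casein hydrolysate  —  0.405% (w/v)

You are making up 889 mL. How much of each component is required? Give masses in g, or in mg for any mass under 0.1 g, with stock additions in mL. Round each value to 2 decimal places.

potassium chloride 2.80 g; lactose 32.89 g; zinc sulfate 28.88 mL; casein hydrolysate 3.60 g

Working volume: 889 mL = 0.889 L.
potassium chloride: 3.15 g/L × 0.889 L = 2.80 g
lactose: 3.7 g per 100 mL × 889 mL ÷ 100 = 32.89 g
zinc sulfate: V = C2·V2/C1 = 0.445 mM × 889 mL ÷ 13.7 mM = 28.88 mL
casein hydrolysate: 0.405% w/v = 4.05 g/L → 4.05 × 0.889 L = 3.60 g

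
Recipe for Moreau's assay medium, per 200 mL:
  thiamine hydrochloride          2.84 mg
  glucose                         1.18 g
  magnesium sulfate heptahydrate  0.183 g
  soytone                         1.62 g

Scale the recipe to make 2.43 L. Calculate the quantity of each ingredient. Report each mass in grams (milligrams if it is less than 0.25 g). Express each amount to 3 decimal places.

Ratio of target to recipe volume: 2430 / 200 = 12.15.
thiamine hydrochloride: 2.84 mg × (2430 mL / 200 mL) = 34.506 mg
glucose: 1.18 g × (2430 mL / 200 mL) = 14.337 g
magnesium sulfate heptahydrate: 0.183 g × (2430 mL / 200 mL) = 2.223 g
soytone: 1.62 g × (2430 mL / 200 mL) = 19.683 g

thiamine hydrochloride 34.506 mg; glucose 14.337 g; magnesium sulfate heptahydrate 2.223 g; soytone 19.683 g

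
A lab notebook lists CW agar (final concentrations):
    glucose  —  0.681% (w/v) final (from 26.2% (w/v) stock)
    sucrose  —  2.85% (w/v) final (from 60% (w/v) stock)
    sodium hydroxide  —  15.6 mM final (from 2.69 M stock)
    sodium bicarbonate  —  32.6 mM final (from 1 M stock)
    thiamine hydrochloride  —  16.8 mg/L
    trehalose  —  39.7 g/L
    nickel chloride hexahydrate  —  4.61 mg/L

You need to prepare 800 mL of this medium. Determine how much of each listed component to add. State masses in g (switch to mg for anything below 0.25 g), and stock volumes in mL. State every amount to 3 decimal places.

glucose 20.794 mL; sucrose 38.000 mL; sodium hydroxide 4.639 mL; sodium bicarbonate 26.080 mL; thiamine hydrochloride 13.440 mg; trehalose 31.760 g; nickel chloride hexahydrate 3.688 mg

Scale factor relative to 1 L: 0.8.
glucose: C1V1 = C2V2 → 0.681% ÷ 26.2% × 800 mL = 20.794 mL
sucrose: V = C2·V2/C1 = 2.85% ÷ 60% × 800 mL = 38.000 mL
sodium hydroxide: C1V1 = C2V2 → 15.6 mM × 800 mL ÷ 2690 mM = 4.639 mL
sodium bicarbonate: C1V1 = C2V2 → 32.6 mM × 800 mL ÷ 1000 mM = 26.080 mL
thiamine hydrochloride: 16.8 mg/L × 0.8 L = 13.440 mg
trehalose: 39.7 g/L × 0.8 L = 31.760 g
nickel chloride hexahydrate: 4.61 mg/L × 0.8 L = 3.688 mg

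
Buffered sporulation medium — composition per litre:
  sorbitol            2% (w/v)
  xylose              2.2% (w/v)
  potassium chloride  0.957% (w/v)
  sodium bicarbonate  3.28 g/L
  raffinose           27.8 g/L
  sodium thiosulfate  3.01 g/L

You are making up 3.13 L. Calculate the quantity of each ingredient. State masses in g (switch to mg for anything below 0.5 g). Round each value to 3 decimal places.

Working volume: 3.13 L.
sorbitol: 2% w/v = 20 g/L → 20 × 3.13 L = 62.600 g
xylose: 2.2% w/v = 22 g/L → 22 × 3.13 L = 68.860 g
potassium chloride: 0.957 g per 100 mL × 3130 mL ÷ 100 = 29.954 g
sodium bicarbonate: 3.28 g/L × 3.13 L = 10.266 g
raffinose: 27.8 g/L × 3.13 L = 87.014 g
sodium thiosulfate: 3.01 g/L × 3.13 L = 9.421 g

sorbitol 62.600 g; xylose 68.860 g; potassium chloride 29.954 g; sodium bicarbonate 10.266 g; raffinose 87.014 g; sodium thiosulfate 9.421 g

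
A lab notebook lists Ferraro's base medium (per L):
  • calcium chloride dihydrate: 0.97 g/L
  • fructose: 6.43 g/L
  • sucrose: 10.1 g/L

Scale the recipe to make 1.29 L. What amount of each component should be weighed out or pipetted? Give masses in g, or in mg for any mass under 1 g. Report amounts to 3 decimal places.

calcium chloride dihydrate 1.251 g; fructose 8.295 g; sucrose 13.029 g

Working volume: 1.29 L.
calcium chloride dihydrate: 0.97 g/L × 1.29 L = 1.251 g
fructose: 6.43 g/L × 1.29 L = 8.295 g
sucrose: 10.1 g/L × 1.29 L = 13.029 g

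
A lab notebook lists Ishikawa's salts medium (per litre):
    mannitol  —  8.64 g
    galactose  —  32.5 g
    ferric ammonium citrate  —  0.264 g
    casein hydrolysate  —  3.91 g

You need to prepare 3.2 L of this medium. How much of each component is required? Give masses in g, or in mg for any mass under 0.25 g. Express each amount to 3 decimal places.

mannitol 27.648 g; galactose 104.000 g; ferric ammonium citrate 0.845 g; casein hydrolysate 12.512 g

Ratio of target to recipe volume: 3200 / 1000 = 3.2.
mannitol: 8.64 g × (3200 mL / 1000 mL) = 27.648 g
galactose: 32.5 g × (3200 mL / 1000 mL) = 104.000 g
ferric ammonium citrate: 0.264 g × (3200 mL / 1000 mL) = 0.845 g
casein hydrolysate: 3.91 g × (3200 mL / 1000 mL) = 12.512 g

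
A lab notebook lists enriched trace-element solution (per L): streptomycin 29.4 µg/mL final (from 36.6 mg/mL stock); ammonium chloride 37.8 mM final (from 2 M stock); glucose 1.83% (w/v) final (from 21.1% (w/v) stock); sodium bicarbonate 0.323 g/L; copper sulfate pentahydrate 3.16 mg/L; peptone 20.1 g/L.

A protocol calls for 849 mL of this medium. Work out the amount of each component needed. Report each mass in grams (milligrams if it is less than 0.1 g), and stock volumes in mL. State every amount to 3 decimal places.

Target volume = 849 mL = 0.849 L.
streptomycin: V = C2·V2/C1 = 29.4 µg/mL × 849 mL ÷ 36600 µg/mL = 0.682 mL
ammonium chloride: dilute stock: 37.8 mM × 849 mL ÷ 2000 mM = 16.046 mL
glucose: dilute stock: 1.83% ÷ 21.1% × 849 mL = 73.634 mL
sodium bicarbonate: 0.323 g/L × 0.849 L = 0.274 g
copper sulfate pentahydrate: 3.16 mg/L × 0.849 L = 2.683 mg
peptone: 20.1 g/L × 0.849 L = 17.065 g

streptomycin 0.682 mL; ammonium chloride 16.046 mL; glucose 73.634 mL; sodium bicarbonate 0.274 g; copper sulfate pentahydrate 2.683 mg; peptone 17.065 g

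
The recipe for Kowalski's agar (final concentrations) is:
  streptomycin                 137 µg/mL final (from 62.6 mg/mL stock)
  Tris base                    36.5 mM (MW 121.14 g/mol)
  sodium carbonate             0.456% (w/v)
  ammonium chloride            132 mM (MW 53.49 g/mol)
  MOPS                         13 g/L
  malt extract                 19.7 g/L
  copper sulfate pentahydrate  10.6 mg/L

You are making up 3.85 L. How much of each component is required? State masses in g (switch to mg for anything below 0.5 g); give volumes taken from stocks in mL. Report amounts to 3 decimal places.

streptomycin 8.426 mL; Tris base 17.023 g; sodium carbonate 17.556 g; ammonium chloride 27.184 g; MOPS 50.050 g; malt extract 75.845 g; copper sulfate pentahydrate 40.810 mg

Working volume: 3.85 L.
streptomycin: V = C2·V2/C1 = 137 µg/mL × 3850 mL ÷ 62600 µg/mL = 8.426 mL
Tris base: 36.5 mmol/L × 121.14 g/mol × 3.85 L ÷ 1000 = 17.023 g
sodium carbonate: 0.456% w/v = 4.56 g/L → 4.56 × 3.85 L = 17.556 g
ammonium chloride: 132 mmol/L × 53.49 g/mol × 3.85 L ÷ 1000 = 27.184 g
MOPS: 13 g/L × 3.85 L = 50.050 g
malt extract: 19.7 g/L × 3.85 L = 75.845 g
copper sulfate pentahydrate: 10.6 mg/L × 3.85 L = 40.810 mg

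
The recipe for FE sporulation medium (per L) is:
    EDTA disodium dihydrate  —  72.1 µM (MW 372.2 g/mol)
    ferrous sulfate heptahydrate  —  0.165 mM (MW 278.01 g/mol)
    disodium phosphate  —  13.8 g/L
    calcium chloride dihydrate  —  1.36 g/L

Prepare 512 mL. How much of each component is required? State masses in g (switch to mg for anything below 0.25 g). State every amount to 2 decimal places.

EDTA disodium dihydrate 13.74 mg; ferrous sulfate heptahydrate 23.49 mg; disodium phosphate 7.07 g; calcium chloride dihydrate 0.70 g

Target volume = 512 mL = 0.512 L.
EDTA disodium dihydrate: 72.1 µmol/L × 372.2 g/mol × 0.512 L ÷ 1000 = 13.74 mg
ferrous sulfate heptahydrate: 0.165 mmol/L × 278.01 mg/mmol × 0.512 L = 23.49 mg
disodium phosphate: 13.8 g/L × 0.512 L = 7.07 g
calcium chloride dihydrate: 1.36 g/L × 0.512 L = 0.70 g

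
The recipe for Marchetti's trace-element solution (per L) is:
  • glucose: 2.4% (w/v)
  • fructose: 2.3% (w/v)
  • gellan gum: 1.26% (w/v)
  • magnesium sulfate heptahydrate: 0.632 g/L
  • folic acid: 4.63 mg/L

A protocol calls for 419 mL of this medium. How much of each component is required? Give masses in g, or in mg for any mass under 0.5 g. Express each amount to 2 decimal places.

Working volume: 419 mL = 0.419 L.
glucose: 2.4% w/v = 24 g/L → 24 × 0.419 L = 10.06 g
fructose: 2.3% w/v = 23 g/L → 23 × 0.419 L = 9.64 g
gellan gum: 1.26% w/v = 12.6 g/L → 12.6 × 0.419 L = 5.28 g
magnesium sulfate heptahydrate: 0.632 g/L × 0.419 L = 0.264808 g = 264.81 mg
folic acid: 4.63 mg/L × 0.419 L = 1.94 mg

glucose 10.06 g; fructose 9.64 g; gellan gum 5.28 g; magnesium sulfate heptahydrate 264.81 mg; folic acid 1.94 mg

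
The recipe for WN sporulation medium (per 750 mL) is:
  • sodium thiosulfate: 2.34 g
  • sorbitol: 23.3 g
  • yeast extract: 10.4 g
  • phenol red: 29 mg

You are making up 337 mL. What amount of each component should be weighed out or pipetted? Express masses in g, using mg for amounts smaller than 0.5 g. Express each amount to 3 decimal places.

Scale factor = 337 mL / 750 mL = 0.449333.
sodium thiosulfate: 2.34 g × (337 mL / 750 mL) = 1.051 g
sorbitol: 23.3 g × (337 mL / 750 mL) = 10.469 g
yeast extract: 10.4 g × (337 mL / 750 mL) = 4.673 g
phenol red: 29 mg × (337 mL / 750 mL) = 13.031 mg

sodium thiosulfate 1.051 g; sorbitol 10.469 g; yeast extract 4.673 g; phenol red 13.031 mg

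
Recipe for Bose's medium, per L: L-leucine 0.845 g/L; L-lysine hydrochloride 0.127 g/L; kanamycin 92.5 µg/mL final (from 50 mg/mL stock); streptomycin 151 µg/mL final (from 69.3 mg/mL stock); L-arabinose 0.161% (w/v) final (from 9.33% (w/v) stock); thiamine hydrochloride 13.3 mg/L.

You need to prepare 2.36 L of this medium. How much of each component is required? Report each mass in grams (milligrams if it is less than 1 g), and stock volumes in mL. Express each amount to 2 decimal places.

L-leucine 1.99 g; L-lysine hydrochloride 299.72 mg; kanamycin 4.37 mL; streptomycin 5.14 mL; L-arabinose 40.72 mL; thiamine hydrochloride 31.39 mg

Working volume: 2.36 L.
L-leucine: 0.845 g/L × 2.36 L = 1.99 g
L-lysine hydrochloride: 0.127 g/L × 2.36 L = 0.29972 g = 299.72 mg
kanamycin: C1V1 = C2V2 → 92.5 µg/mL × 2360 mL ÷ 50000 µg/mL = 4.37 mL
streptomycin: C1V1 = C2V2 → 151 µg/mL × 2360 mL ÷ 69300 µg/mL = 5.14 mL
L-arabinose: V = C2·V2/C1 = 0.161% ÷ 9.33% × 2360 mL = 40.72 mL
thiamine hydrochloride: 13.3 mg/L × 2.36 L = 31.39 mg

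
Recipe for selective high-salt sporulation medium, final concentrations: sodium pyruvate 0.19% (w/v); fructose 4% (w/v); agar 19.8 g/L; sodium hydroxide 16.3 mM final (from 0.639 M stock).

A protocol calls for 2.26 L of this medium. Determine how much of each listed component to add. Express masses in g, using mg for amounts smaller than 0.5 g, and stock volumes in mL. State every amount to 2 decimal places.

sodium pyruvate 4.29 g; fructose 90.40 g; agar 44.75 g; sodium hydroxide 57.65 mL

Scale factor relative to 1 L: 2.26.
sodium pyruvate: 0.19% w/v = 1.9 g/L → 1.9 × 2.26 L = 4.29 g
fructose: 4 g per 100 mL × 2260 mL ÷ 100 = 90.40 g
agar: 19.8 g/L × 2.26 L = 44.75 g
sodium hydroxide: C1V1 = C2V2 → 16.3 mM × 2260 mL ÷ 639 mM = 57.65 mL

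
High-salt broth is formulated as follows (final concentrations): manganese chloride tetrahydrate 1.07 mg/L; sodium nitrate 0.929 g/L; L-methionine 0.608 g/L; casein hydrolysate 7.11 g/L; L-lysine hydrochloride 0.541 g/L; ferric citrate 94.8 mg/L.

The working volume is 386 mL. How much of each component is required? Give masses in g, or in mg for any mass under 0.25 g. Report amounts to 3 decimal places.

manganese chloride tetrahydrate 0.413 mg; sodium nitrate 0.359 g; L-methionine 234.688 mg; casein hydrolysate 2.744 g; L-lysine hydrochloride 208.826 mg; ferric citrate 36.593 mg

Working volume: 386 mL = 0.386 L.
manganese chloride tetrahydrate: 1.07 mg/L × 0.386 L = 0.413 mg
sodium nitrate: 0.929 g/L × 0.386 L = 0.359 g
L-methionine: 0.608 g/L × 0.386 L = 0.234688 g = 234.688 mg
casein hydrolysate: 7.11 g/L × 0.386 L = 2.744 g
L-lysine hydrochloride: 0.541 g/L × 0.386 L = 0.208826 g = 208.826 mg
ferric citrate: 94.8 mg/L × 0.386 L = 36.593 mg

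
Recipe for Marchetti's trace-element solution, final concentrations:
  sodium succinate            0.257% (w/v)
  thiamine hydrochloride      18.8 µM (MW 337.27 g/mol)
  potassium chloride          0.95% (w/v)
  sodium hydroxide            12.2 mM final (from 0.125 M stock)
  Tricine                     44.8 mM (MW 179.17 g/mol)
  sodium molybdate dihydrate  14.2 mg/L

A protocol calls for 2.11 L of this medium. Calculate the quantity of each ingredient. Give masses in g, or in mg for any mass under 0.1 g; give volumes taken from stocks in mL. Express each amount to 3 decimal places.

sodium succinate 5.423 g; thiamine hydrochloride 13.379 mg; potassium chloride 20.045 g; sodium hydroxide 205.936 mL; Tricine 16.937 g; sodium molybdate dihydrate 29.962 mg

Working volume: 2.11 L.
sodium succinate: 0.257% w/v = 2.57 g/L → 2.57 × 2.11 L = 5.423 g
thiamine hydrochloride: 18.8 µmol/L × 337.27 g/mol × 2.11 L ÷ 1000 = 13.379 mg
potassium chloride: 0.95% w/v = 9.5 g/L → 9.5 × 2.11 L = 20.045 g
sodium hydroxide: dilute stock: 12.2 mM × 2110 mL ÷ 125 mM = 205.936 mL
Tricine: 44.8 mmol/L × 179.17 g/mol × 2.11 L ÷ 1000 = 16.937 g
sodium molybdate dihydrate: 14.2 mg/L × 2.11 L = 29.962 mg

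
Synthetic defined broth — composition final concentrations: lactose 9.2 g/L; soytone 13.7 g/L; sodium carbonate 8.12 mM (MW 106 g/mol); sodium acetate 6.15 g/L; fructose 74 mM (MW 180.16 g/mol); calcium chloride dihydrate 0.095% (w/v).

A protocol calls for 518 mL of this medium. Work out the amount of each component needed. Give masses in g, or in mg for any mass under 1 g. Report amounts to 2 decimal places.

lactose 4.77 g; soytone 7.10 g; sodium carbonate 445.85 mg; sodium acetate 3.19 g; fructose 6.91 g; calcium chloride dihydrate 492.10 mg

Working volume: 518 mL = 0.518 L.
lactose: 9.2 g/L × 0.518 L = 4.77 g
soytone: 13.7 g/L × 0.518 L = 7.10 g
sodium carbonate: 8.12 mmol/L × 106 mg/mmol × 0.518 L = 445.85 mg
sodium acetate: 6.15 g/L × 0.518 L = 3.19 g
fructose: 74 mmol/L × 180.16 g/mol × 0.518 L ÷ 1000 = 6.91 g
calcium chloride dihydrate: 0.095% w/v = 0.95 g/L → 0.95 × 0.518 L = 0.4921 g = 492.10 mg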